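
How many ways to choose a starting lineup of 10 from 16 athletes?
C(16,10) = 16!/(10!×6!) = 8008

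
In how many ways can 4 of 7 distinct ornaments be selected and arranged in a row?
P(7,4) = 7!/(7-4)! = 840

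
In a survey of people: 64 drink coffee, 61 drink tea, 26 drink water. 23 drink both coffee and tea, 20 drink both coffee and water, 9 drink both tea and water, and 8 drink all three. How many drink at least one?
|A∪B∪C| = 64+61+26-23-20-9+8 = 107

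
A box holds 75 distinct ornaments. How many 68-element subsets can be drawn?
C(75,68) = 75!/(68!×7!) = 1984829850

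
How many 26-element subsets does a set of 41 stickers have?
C(41,26) = 41!/(26!×15!) = 63432274896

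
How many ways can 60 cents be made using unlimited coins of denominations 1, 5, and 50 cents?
Coefficient of x^60 in 1/(1-x^1) · 1/(1-x^5) · 1/(1-x^50). Case on j = number of 50-cent coins (j = 0..1); remainder r = 60 - 50j is made from {1,5} in ⌊r/5⌋+1 ways. r = 60, 10 → 13 + 3 = 16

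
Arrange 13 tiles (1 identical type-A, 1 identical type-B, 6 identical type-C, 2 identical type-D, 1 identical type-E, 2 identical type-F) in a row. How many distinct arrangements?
13! / (1! × 1! × 6! × 2! × 1! × 2!) = 2162160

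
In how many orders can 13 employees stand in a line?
13! = 6227020800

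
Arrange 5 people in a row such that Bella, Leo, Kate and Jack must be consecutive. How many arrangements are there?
Treat the 4 as one block: (5-4+1)! × 4! = 2 × 24 = 48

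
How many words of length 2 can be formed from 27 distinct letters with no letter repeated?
P(27,2) = 27!/(27-2)! = 702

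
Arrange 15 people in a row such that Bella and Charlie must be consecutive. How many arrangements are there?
Treat the 2 as one block: (15-2+1)! × 2! = 87178291200 × 2 = 174356582400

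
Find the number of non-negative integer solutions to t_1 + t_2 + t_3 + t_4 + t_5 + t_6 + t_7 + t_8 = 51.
C(51+8-1, 8-1) = C(58, 7) = 300674088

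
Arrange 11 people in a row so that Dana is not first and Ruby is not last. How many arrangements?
By inclusion-exclusion: 11! - 2×(11-1)! + (11-2)! = 39916800 - 7257600 + 362880 = 33022080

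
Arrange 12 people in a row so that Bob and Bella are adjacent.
Treat as block: (12-1)! × 2! = 39916800 × 2 = 79833600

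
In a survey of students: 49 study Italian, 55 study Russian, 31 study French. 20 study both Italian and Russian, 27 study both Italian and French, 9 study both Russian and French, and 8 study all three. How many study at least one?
|A∪B∪C| = 49+55+31-20-27-9+8 = 87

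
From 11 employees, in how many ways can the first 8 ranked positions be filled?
P(11,8) = 11!/(11-8)! = 6652800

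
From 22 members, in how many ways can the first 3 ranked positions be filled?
P(22,3) = 22!/(22-3)! = 9240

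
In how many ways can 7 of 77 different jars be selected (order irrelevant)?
C(77,7) = 77!/(7!×70!) = 2404808340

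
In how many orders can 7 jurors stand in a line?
7! = 5040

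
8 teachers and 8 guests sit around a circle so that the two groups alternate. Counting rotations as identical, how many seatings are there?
Fix one of the teachers: (8-1)! ways for the remaining teachers, × 8! ways for the guests = 5040 × 40320 = 203212800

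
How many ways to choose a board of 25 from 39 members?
C(39,25) = 39!/(25!×14!) = 15084504396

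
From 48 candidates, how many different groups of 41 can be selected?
C(48,41) = 48!/(41!×7!) = 73629072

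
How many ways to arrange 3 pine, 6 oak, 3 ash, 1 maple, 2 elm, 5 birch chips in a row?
20! / (3! × 6! × 3! × 1! × 2! × 5!) = 391091500800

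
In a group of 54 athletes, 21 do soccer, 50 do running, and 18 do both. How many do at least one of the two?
|A∪B| = |A| + |B| - |A∩B| = 21 + 50 - 18 = 53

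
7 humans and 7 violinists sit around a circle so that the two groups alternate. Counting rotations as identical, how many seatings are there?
Fix one of the humans: (7-1)! ways for the remaining humans, × 7! ways for the violinists = 720 × 5040 = 3628800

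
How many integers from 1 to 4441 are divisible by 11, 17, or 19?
⌊4441/11⌋+⌊4441/17⌋+⌊4441/19⌋ - ⌊4441/187⌋-⌊4441/209⌋-⌊4441/323⌋ + ⌊4441/3553⌋ = 403+261+233 - 23-21-13 + 1 = 841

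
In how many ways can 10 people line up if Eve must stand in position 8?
Fix one position: (10-1)! = 362880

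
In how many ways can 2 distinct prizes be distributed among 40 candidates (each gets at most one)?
P(40,2) = 40!/(40-2)! = 1560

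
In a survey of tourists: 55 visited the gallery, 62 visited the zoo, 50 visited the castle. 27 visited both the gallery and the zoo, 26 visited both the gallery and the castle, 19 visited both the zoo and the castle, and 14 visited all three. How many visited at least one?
|A∪B∪C| = 55+62+50-27-26-19+14 = 109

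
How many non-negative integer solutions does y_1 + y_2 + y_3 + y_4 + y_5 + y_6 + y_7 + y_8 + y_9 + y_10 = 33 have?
C(33+10-1, 10-1) = C(42, 9) = 445891810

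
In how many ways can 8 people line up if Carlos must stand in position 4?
Fix one position: (8-1)! = 5040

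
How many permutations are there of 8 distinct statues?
8! = 40320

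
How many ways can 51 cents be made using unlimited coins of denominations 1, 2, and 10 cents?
Coefficient of x^51 in 1/(1-x^1) · 1/(1-x^2) · 1/(1-x^10). Case on j = number of 10-cent coins (j = 0..5); remainder r = 51 - 10j is made from {1,2} in ⌊r/2⌋+1 ways. r = 51, 41, 31, 21, 11, 1 → 26 + 21 + 16 + 11 + 6 + 1 = 81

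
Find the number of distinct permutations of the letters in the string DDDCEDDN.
8! / (1! × 5! × 1! × 1!) = 336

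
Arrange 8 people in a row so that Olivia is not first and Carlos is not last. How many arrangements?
By inclusion-exclusion: 8! - 2×(8-1)! + (8-2)! = 40320 - 10080 + 720 = 30960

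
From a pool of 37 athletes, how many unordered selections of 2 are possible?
C(37,2) = 37!/(2!×35!) = 666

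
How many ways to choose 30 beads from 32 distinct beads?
C(32,30) = 32!/(30!×2!) = 496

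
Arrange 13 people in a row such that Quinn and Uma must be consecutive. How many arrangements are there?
Treat the 2 as one block: (13-2+1)! × 2! = 479001600 × 2 = 958003200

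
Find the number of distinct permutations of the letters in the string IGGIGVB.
7! / (3! × 1! × 1! × 2!) = 420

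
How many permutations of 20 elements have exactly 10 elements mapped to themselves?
Choose the 10 fixed points C(20,10) = 184756, derange the rest: !10 = Σ_{j=0}^{10} (-1)^j·10!/j! = 3628800 - 3628800 + 1814400 - 604800 + 151200 - 30240 + 5040 - 720 + 90 - 10 + 1 = 1334961. Product = 184756 × 1334961 = 246642054516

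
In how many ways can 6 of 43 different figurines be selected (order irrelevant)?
C(43,6) = 43!/(6!×37!) = 6096454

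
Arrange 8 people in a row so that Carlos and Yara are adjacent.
Treat as block: (8-1)! × 2! = 5040 × 2 = 10080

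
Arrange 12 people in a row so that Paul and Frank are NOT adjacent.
Total - adjacent = 12! - (12-1)!×2 = 479001600 - 79833600 = 399168000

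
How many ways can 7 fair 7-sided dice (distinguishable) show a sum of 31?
Coefficient of x^31 in (x + x² + ... + x^7)^7. By inclusion-exclusion on dice exceeding 7: Σ_j (-1)^j C(7,j)·C(31-1-7j, 6) = C(7,0)·C(30,6) - C(7,1)·C(23,6) + C(7,2)·C(16,6) - C(7,3)·C(9,6) = 1·593775 - 7·100947 + 21·8008 - 35·84 = 52374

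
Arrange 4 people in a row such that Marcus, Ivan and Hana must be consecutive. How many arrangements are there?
Treat the 3 as one block: (4-3+1)! × 3! = 2 × 6 = 12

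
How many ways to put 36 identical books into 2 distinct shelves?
C(36+2-1, 2-1) = C(37, 1) = 37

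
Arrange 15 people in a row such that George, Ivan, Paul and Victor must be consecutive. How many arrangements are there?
Treat the 4 as one block: (15-4+1)! × 4! = 479001600 × 24 = 11496038400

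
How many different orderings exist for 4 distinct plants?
4! = 24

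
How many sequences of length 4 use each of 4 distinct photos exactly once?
4! = 24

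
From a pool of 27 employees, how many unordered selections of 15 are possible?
C(27,15) = 27!/(15!×12!) = 17383860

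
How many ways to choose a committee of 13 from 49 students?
C(49,13) = 49!/(13!×36!) = 262596783764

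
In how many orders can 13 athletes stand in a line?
13! = 6227020800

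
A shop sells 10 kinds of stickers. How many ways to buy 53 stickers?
C(53+10-1, 10-1) = C(62, 9) = 20286591270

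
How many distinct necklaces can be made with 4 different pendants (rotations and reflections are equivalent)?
(4-1)!/2 = 6/2 = 3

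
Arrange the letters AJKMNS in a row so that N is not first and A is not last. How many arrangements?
By inclusion-exclusion: 6! - 2×(6-1)! + (6-2)! = 720 - 240 + 24 = 504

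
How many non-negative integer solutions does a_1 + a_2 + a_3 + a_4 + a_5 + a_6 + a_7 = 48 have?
C(48+7-1, 7-1) = C(54, 6) = 25827165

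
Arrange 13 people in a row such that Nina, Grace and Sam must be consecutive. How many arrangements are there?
Treat the 3 as one block: (13-3+1)! × 3! = 39916800 × 6 = 239500800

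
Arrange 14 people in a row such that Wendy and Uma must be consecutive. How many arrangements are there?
Treat the 2 as one block: (14-2+1)! × 2! = 6227020800 × 2 = 12454041600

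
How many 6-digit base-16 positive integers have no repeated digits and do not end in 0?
Last digit: 15 nonzero choices. First digit: 14 (nonzero, ≠last). Middle 4: P(14,4) = 24024. Total = 5045040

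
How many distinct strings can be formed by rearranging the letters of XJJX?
4! / (2! × 2!) = 6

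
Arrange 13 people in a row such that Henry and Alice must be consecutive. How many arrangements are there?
Treat the 2 as one block: (13-2+1)! × 2! = 479001600 × 2 = 958003200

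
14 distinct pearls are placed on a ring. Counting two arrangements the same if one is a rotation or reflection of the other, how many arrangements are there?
(14-1)!/2 = 6227020800/2 = 3113510400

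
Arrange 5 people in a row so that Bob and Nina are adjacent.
Treat as block: (5-1)! × 2! = 24 × 2 = 48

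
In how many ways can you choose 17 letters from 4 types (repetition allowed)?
C(17+4-1, 4-1) = C(20, 3) = 1140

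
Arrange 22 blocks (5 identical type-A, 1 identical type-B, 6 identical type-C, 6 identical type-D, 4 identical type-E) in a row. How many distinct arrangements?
22! / (5! × 1! × 6! × 6! × 4!) = 752851139040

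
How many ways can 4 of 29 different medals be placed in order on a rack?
P(29,4) = 29!/(29-4)! = 570024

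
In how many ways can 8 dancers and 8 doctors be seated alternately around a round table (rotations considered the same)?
Fix one of the dancers: (8-1)! ways for the remaining dancers, × 8! ways for the doctors = 5040 × 40320 = 203212800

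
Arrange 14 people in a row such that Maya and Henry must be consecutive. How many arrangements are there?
Treat the 2 as one block: (14-2+1)! × 2! = 6227020800 × 2 = 12454041600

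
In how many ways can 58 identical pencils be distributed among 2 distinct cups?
C(58+2-1, 2-1) = C(59, 1) = 59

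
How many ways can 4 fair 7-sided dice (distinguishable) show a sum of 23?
Coefficient of x^23 in (x + x² + ... + x^7)^4. By inclusion-exclusion on dice exceeding 7: Σ_j (-1)^j C(4,j)·C(23-1-7j, 3) = C(4,0)·C(22,3) - C(4,1)·C(15,3) + C(4,2)·C(8,3) = 1·1540 - 4·455 + 6·56 = 56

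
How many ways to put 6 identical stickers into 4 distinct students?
C(6+4-1, 4-1) = C(9, 3) = 84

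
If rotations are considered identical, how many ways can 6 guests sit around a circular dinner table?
Circular: fix one position, arrange the rest. (6-1)! = 120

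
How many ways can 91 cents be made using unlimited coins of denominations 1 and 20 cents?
Coefficient of x^91 in 1/(1-x^1) · 1/(1-x^20). Use j coins of 20 for j = 0..⌊91/20⌋ = 4, the rest in 1s: 4 + 1 = 5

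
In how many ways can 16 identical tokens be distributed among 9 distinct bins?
C(16+9-1, 9-1) = C(24, 8) = 735471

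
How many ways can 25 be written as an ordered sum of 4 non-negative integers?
C(25+4-1, 4-1) = C(28, 3) = 3276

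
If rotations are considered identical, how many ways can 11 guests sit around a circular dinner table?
Circular: fix one position, arrange the rest. (11-1)! = 3628800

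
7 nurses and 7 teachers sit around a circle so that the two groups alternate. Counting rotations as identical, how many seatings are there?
Fix one of the nurses: (7-1)! ways for the remaining nurses, × 7! ways for the teachers = 720 × 5040 = 3628800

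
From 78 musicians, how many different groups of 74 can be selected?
C(78,74) = 78!/(74!×4!) = 1426425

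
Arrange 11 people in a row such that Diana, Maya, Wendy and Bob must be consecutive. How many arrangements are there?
Treat the 4 as one block: (11-4+1)! × 4! = 40320 × 24 = 967680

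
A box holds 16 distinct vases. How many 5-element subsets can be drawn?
C(16,5) = 16!/(5!×11!) = 4368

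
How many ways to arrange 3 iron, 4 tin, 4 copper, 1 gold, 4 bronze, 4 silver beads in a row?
20! / (3! × 4! × 4! × 1! × 4! × 4!) = 1222160940000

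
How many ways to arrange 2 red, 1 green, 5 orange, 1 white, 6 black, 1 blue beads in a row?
16! / (2! × 1! × 5! × 1! × 6! × 1!) = 121080960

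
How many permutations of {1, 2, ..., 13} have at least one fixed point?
Complement of the derangements. !13 = Σ_{j=0}^{13} (-1)^j·13!/j! = 6227020800 - 6227020800 + 3113510400 - 1037836800 + 259459200 - 51891840 + 8648640 - 1235520 + 154440 - 17160 + 1716 - 156 + 13 - 1 = 2290792932. 13! - !13 = 6227020800 - 2290792932 = 3936227868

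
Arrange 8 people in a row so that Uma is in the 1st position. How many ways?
Fix one position: (8-1)! = 5040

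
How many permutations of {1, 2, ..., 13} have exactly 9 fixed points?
Choose the 9 fixed points C(13,9) = 715, derange the rest: !4 = Σ_{j=0}^{4} (-1)^j·4!/j! = 24 - 24 + 12 - 4 + 1 = 9. Product = 715 × 9 = 6435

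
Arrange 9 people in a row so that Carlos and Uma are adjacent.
Treat as block: (9-1)! × 2! = 40320 × 2 = 80640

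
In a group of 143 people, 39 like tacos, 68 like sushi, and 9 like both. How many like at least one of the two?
|A∪B| = |A| + |B| - |A∩B| = 39 + 68 - 9 = 98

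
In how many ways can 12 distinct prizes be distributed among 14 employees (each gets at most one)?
P(14,12) = 14!/(14-12)! = 43589145600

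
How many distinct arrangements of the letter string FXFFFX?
6! / (2! × 4!) = 15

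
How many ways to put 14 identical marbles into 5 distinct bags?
C(14+5-1, 5-1) = C(18, 4) = 3060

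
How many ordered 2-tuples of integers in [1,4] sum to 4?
Coefficient of x^4 in (x + x² + ... + x^4)^2. By inclusion-exclusion on dice exceeding 4: Σ_j (-1)^j C(2,j)·C(4-1-4j, 1) = C(2,0)·C(3,1) = 1·3 = 3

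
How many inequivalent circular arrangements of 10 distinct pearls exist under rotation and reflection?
(10-1)!/2 = 362880/2 = 181440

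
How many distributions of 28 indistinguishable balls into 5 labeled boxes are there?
C(28+5-1, 5-1) = C(32, 4) = 35960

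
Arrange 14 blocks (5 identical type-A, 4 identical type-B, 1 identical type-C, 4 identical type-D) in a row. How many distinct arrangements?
14! / (5! × 4! × 1! × 4!) = 1261260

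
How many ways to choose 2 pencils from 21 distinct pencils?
C(21,2) = 21!/(2!×19!) = 210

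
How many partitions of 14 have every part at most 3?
Let r_j(i) = number of partitions of i into parts ≤ j, for i = 0..14. r_1(i) = 1 for all i; r_j(i) = r_{j-1}(i) + r_j(i-j). Rows j = 2..3: ≤2: 1 1 2 2 3 3 4 4 5 5 6 6 7 7 8; ≤3: 1 1 2 3 4 5 7 8 10 12 14 16 19 21 24. r_3(14) = 24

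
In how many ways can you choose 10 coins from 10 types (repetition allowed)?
C(10+10-1, 10-1) = C(19, 9) = 92378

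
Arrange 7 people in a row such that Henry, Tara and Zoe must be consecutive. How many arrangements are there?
Treat the 3 as one block: (7-3+1)! × 3! = 120 × 6 = 720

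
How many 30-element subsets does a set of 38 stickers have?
C(38,30) = 38!/(30!×8!) = 48903492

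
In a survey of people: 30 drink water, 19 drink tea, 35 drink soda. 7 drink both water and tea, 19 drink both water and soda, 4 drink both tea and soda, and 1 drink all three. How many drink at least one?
|A∪B∪C| = 30+19+35-7-19-4+1 = 55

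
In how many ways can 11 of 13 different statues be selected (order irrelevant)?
C(13,11) = 13!/(11!×2!) = 78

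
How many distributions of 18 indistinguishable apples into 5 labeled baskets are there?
C(18+5-1, 5-1) = C(22, 4) = 7315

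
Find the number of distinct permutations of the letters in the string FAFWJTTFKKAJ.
12! / (1! × 3! × 2! × 2! × 2! × 2!) = 4989600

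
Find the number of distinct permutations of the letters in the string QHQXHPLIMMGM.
12! / (1! × 3! × 1! × 2! × 1! × 2! × 1! × 1!) = 19958400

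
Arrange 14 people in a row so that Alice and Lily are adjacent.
Treat as block: (14-1)! × 2! = 6227020800 × 2 = 12454041600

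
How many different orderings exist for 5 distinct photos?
5! = 120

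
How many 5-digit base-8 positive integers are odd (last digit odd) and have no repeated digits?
Last∈{1,3,5,7}. Last=0: 0. Last nonzero: 4×6×P(6,3) = 2880. Total = 2880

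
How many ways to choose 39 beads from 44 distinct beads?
C(44,39) = 44!/(39!×5!) = 1086008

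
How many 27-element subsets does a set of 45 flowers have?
C(45,27) = 45!/(27!×18!) = 1715884494940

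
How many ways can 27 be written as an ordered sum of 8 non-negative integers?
C(27+8-1, 8-1) = C(34, 7) = 5379616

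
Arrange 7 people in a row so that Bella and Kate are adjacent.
Treat as block: (7-1)! × 2! = 720 × 2 = 1440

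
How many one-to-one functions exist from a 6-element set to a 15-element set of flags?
P(15,6) = 15!/(15-6)! = 3603600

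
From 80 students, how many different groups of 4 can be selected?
C(80,4) = 80!/(4!×76!) = 1581580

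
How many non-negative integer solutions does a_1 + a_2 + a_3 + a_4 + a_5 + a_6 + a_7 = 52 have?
C(52+7-1, 7-1) = C(58, 6) = 40475358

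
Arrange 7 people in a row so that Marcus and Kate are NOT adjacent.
Total - adjacent = 7! - (7-1)!×2 = 5040 - 1440 = 3600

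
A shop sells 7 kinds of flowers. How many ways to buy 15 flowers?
C(15+7-1, 7-1) = C(21, 6) = 54264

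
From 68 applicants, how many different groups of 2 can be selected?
C(68,2) = 68!/(2!×66!) = 2278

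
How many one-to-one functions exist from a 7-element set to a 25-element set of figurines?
P(25,7) = 25!/(25-7)! = 2422728000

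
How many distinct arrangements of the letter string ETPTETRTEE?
10! / (4! × 1! × 1! × 4!) = 6300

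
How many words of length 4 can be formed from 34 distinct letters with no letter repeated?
P(34,4) = 34!/(34-4)! = 1113024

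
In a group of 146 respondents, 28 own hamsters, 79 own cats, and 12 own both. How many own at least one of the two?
|A∪B| = |A| + |B| - |A∩B| = 28 + 79 - 12 = 95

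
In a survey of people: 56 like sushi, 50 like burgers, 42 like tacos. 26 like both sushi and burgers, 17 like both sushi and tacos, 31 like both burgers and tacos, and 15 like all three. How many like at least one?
|A∪B∪C| = 56+50+42-26-17-31+15 = 89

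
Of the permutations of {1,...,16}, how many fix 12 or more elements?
Exactly j fixed points: C(16,j)·!(16-j); sum over j ≥ 12 (derangement numbers via !m = (m-1)·(!(m-1) + !(m-2)): !0..!4 = 1, 0, 1, 2, 9). Σ_{j=12}^{16} C(16,j)·!(16-j) = C(16,12)·!4 + C(16,13)·!3 + C(16,14)·!2 + C(16,15)·!1 + C(16,16)·!0 = 1820·9 + 560·2 + 120·1 + 16·0 + 1·1 = 17621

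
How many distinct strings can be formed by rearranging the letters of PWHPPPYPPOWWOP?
14! / (1! × 1! × 3! × 7! × 2!) = 1441440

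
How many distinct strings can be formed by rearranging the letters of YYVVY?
5! / (3! × 2!) = 10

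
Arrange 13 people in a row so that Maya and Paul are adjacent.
Treat as block: (13-1)! × 2! = 479001600 × 2 = 958003200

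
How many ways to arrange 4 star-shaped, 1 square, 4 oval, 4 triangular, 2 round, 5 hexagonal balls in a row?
20! / (4! × 1! × 4! × 4! × 2! × 5!) = 733296564000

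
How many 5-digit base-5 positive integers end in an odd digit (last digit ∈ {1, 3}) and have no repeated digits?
Last∈{1,3}. Last=0: 0. Last nonzero: 2×3×P(3,3) = 36. Total = 36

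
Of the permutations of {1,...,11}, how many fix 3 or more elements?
Exactly j fixed points: C(11,j)·!(11-j); sum over j ≥ 3 (derangement numbers via !m = (m-1)·(!(m-1) + !(m-2)): !0..!8 = 1, 0, 1, 2, 9, 44, 265, 1854, 14833). Σ_{j=3}^{11} C(11,j)·!(11-j) = C(11,3)·!8 + C(11,4)·!7 + C(11,5)·!6 + C(11,6)·!5 + C(11,7)·!4 + C(11,8)·!3 + C(11,9)·!2 + C(11,10)·!1 + C(11,11)·!0 = 165·14833 + 330·1854 + 462·265 + 462·44 + 330·9 + 165·2 + 55·1 + 11·0 + 1·1 = 3205379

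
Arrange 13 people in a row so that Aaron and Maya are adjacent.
Treat as block: (13-1)! × 2! = 479001600 × 2 = 958003200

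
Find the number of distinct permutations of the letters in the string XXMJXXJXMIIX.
12! / (2! × 2! × 2! × 6!) = 83160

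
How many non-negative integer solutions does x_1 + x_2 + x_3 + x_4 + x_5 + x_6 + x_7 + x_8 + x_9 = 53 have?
C(53+9-1, 9-1) = C(61, 8) = 2944827765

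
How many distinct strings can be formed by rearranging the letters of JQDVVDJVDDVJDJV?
15! / (5! × 4! × 1! × 5!) = 3783780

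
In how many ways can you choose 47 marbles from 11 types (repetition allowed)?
C(47+11-1, 11-1) = C(57, 10) = 43183019880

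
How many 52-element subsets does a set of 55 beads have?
C(55,52) = 55!/(52!×3!) = 26235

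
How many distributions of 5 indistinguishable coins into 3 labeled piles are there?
C(5+3-1, 3-1) = C(7, 2) = 21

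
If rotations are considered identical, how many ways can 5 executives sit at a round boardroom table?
Circular: fix one position, arrange the rest. (5-1)! = 24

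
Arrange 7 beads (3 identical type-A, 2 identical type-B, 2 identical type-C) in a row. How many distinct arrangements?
7! / (3! × 2! × 2!) = 210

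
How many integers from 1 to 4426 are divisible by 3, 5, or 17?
⌊4426/3⌋+⌊4426/5⌋+⌊4426/17⌋ - ⌊4426/15⌋-⌊4426/51⌋-⌊4426/85⌋ + ⌊4426/255⌋ = 1475+885+260 - 295-86-52 + 17 = 2204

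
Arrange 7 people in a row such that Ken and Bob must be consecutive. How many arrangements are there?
Treat the 2 as one block: (7-2+1)! × 2! = 720 × 2 = 1440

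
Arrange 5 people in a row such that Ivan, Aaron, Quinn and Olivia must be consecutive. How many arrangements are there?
Treat the 4 as one block: (5-4+1)! × 4! = 2 × 24 = 48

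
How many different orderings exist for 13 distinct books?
13! = 6227020800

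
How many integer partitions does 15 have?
Pentagonal recurrence p(n) = p(n-1) + p(n-2) - p(n-5) - p(n-7) + p(n-12) + p(n-15) - ... gives p(0..14) = 1, 1, 2, 3, 5, 7, 11, 15, 22, 30, 42, 56, 77, 101, 135. p(15) = p(14) + p(13) - p(10) - p(8) + p(3) + p(0) = 135 + 101 - 42 - 22 + 3 + 1 = 176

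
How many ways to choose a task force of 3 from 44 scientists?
C(44,3) = 44!/(3!×41!) = 13244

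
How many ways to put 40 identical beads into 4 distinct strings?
C(40+4-1, 4-1) = C(43, 3) = 12341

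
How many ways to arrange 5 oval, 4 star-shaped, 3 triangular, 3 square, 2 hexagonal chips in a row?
17! / (5! × 4! × 3! × 3! × 2!) = 1715313600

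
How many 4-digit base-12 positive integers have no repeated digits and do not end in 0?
Last digit: 11 nonzero choices. First digit: 10 (nonzero, ≠last). Middle 2: P(10,2) = 90. Total = 9900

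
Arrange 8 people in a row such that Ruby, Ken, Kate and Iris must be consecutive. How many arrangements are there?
Treat the 4 as one block: (8-4+1)! × 4! = 120 × 24 = 2880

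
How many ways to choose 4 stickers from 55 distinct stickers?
C(55,4) = 55!/(4!×51!) = 341055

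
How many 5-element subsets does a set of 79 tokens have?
C(79,5) = 79!/(5!×74!) = 22537515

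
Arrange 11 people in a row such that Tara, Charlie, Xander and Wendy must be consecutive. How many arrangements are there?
Treat the 4 as one block: (11-4+1)! × 4! = 40320 × 24 = 967680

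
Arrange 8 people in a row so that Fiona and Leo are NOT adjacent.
Total - adjacent = 8! - (8-1)!×2 = 40320 - 10080 = 30240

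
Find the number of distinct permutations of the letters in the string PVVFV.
5! / (1! × 3! × 1!) = 20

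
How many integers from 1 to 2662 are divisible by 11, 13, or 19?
⌊2662/11⌋+⌊2662/13⌋+⌊2662/19⌋ - ⌊2662/143⌋-⌊2662/209⌋-⌊2662/247⌋ + ⌊2662/2717⌋ = 242+204+140 - 18-12-10 + 0 = 546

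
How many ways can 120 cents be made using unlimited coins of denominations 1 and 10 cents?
Coefficient of x^120 in 1/(1-x^1) · 1/(1-x^10). Use j coins of 10 for j = 0..⌊120/10⌋ = 12, the rest in 1s: 12 + 1 = 13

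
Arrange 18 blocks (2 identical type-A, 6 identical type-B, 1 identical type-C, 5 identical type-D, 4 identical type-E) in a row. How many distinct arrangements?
18! / (2! × 6! × 1! × 5! × 4!) = 1543782240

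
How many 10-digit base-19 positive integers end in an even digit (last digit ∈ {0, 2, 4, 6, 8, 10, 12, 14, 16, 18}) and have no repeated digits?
Last∈{0,2,4,6,8,10,12,14,16,18}. Last=0: 17643225600. Last nonzero: 9×17×P(17,8) = 149967417600. Total = 167610643200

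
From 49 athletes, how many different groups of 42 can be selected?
C(49,42) = 49!/(42!×7!) = 85900584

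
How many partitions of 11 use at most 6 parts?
By conjugation, equals partitions of 11 into parts ≤ 6. Let r_j(i) = number of partitions of i into parts ≤ j, for i = 0..11. r_1(i) = 1 for all i; r_j(i) = r_{j-1}(i) + r_j(i-j). Rows j = 2..6: ≤2: 1 1 2 2 3 3 4 4 5 5 6 6; ≤3: 1 1 2 3 4 5 7 8 10 12 14 16; ≤4: 1 1 2 3 5 6 9 11 15 18 23 27; ≤5: 1 1 2 3 5 7 10 13 18 23 30 37; ≤6: 1 1 2 3 5 7 11 14 20 26 35 44. r_6(11) = 44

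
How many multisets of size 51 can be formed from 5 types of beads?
C(51+5-1, 5-1) = C(55, 4) = 341055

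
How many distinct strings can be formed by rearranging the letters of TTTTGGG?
7! / (4! × 3!) = 35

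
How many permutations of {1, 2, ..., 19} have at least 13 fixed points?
Exactly j fixed points: C(19,j)·!(19-j); sum over j ≥ 13 (derangement numbers via !m = (m-1)·(!(m-1) + !(m-2)): !0..!6 = 1, 0, 1, 2, 9, 44, 265). Σ_{j=13}^{19} C(19,j)·!(19-j) = C(19,13)·!6 + C(19,14)·!5 + C(19,15)·!4 + C(19,16)·!3 + C(19,17)·!2 + C(19,18)·!1 + C(19,19)·!0 = 27132·265 + 11628·44 + 3876·9 + 969·2 + 171·1 + 19·0 + 1·1 = 7738606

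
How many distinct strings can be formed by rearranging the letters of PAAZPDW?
7! / (2! × 1! × 2! × 1! × 1!) = 1260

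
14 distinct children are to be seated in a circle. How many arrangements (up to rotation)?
Circular: fix one position, arrange the rest. (14-1)! = 6227020800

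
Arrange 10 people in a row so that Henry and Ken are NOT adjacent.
Total - adjacent = 10! - (10-1)!×2 = 3628800 - 725760 = 2903040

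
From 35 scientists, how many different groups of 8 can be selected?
C(35,8) = 35!/(8!×27!) = 23535820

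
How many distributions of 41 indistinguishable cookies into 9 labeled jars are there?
C(41+9-1, 9-1) = C(49, 8) = 450978066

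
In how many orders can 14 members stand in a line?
14! = 87178291200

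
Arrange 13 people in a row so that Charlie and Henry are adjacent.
Treat as block: (13-1)! × 2! = 479001600 × 2 = 958003200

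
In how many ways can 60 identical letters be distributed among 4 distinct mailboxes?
C(60+4-1, 4-1) = C(63, 3) = 39711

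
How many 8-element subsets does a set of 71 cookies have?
C(71,8) = 71!/(8!×63!) = 10639125640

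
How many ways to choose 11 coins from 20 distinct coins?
C(20,11) = 20!/(11!×9!) = 167960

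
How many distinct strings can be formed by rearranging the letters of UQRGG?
5! / (2! × 1! × 1! × 1!) = 60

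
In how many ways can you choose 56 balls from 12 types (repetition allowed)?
C(56+12-1, 12-1) = C(67, 11) = 1285063345176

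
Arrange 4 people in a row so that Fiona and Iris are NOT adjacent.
Total - adjacent = 4! - (4-1)!×2 = 24 - 12 = 12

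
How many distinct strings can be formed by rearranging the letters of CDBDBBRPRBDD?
12! / (2! × 1! × 1! × 4! × 4!) = 415800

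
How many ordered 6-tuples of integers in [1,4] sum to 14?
Coefficient of x^14 in (x + x² + ... + x^4)^6. By inclusion-exclusion on dice exceeding 4: Σ_j (-1)^j C(6,j)·C(14-1-4j, 5) = C(6,0)·C(13,5) - C(6,1)·C(9,5) + C(6,2)·C(5,5) = 1·1287 - 6·126 + 15·1 = 546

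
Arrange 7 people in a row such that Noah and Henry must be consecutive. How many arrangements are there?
Treat the 2 as one block: (7-2+1)! × 2! = 720 × 2 = 1440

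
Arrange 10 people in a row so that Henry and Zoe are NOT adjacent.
Total - adjacent = 10! - (10-1)!×2 = 3628800 - 725760 = 2903040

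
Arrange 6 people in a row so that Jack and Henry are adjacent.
Treat as block: (6-1)! × 2! = 120 × 2 = 240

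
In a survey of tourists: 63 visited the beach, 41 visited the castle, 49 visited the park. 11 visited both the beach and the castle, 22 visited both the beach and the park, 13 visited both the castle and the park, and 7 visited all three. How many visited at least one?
|A∪B∪C| = 63+41+49-11-22-13+7 = 114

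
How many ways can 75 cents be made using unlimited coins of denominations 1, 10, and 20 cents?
Coefficient of x^75 in 1/(1-x^1) · 1/(1-x^10) · 1/(1-x^20). Case on j = number of 20-cent coins (j = 0..3); remainder r = 75 - 20j is made from {1,10} in ⌊r/10⌋+1 ways. r = 75, 55, 35, 15 → 8 + 6 + 4 + 2 = 20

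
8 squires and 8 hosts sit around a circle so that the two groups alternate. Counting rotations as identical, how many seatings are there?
Fix one of the squires: (8-1)! ways for the remaining squires, × 8! ways for the hosts = 5040 × 40320 = 203212800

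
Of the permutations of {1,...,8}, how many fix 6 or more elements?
Exactly j fixed points: C(8,j)·!(8-j); sum over j ≥ 6 (derangement numbers via !m = (m-1)·(!(m-1) + !(m-2)): !0..!2 = 1, 0, 1). Σ_{j=6}^{8} C(8,j)·!(8-j) = C(8,6)·!2 + C(8,7)·!1 + C(8,8)·!0 = 28·1 + 8·0 + 1·1 = 29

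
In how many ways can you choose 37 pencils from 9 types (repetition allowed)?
C(37+9-1, 9-1) = C(45, 8) = 215553195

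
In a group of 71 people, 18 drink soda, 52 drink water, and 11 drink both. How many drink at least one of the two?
|A∪B| = |A| + |B| - |A∩B| = 18 + 52 - 11 = 59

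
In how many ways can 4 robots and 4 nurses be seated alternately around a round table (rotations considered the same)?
Fix one of the robots: (4-1)! ways for the remaining robots, × 4! ways for the nurses = 6 × 24 = 144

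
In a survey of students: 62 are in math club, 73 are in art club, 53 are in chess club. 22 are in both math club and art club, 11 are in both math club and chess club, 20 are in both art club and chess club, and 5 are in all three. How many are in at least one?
|A∪B∪C| = 62+73+53-22-11-20+5 = 140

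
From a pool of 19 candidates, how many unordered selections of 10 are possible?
C(19,10) = 19!/(10!×9!) = 92378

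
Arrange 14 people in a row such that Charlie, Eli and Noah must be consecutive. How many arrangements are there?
Treat the 3 as one block: (14-3+1)! × 3! = 479001600 × 6 = 2874009600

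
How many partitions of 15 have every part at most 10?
Let r_j(i) = number of partitions of i into parts ≤ j, for i = 0..15. r_1(i) = 1 for all i; r_j(i) = r_{j-1}(i) + r_j(i-j). Rows j = 2..10: ≤2: 1 1 2 2 3 3 4 4 5 5 6 6 7 7 8 8; ≤3: 1 1 2 3 4 5 7 8 10 12 14 16 19 21 24 27; ≤4: 1 1 2 3 5 6 9 11 15 18 23 27 34 39 47 54; ≤5: 1 1 2 3 5 7 10 13 18 23 30 37 47 57 70 84; ≤6: 1 1 2 3 5 7 11 14 20 26 35 44 58 71 90 110; ≤7: 1 1 2 3 5 7 11 15 21 28 38 49 65 82 105 131; ≤8: 1 1 2 3 5 7 11 15 22 29 40 52 70 89 116 146; ≤9: 1 1 2 3 5 7 11 15 22 30 41 54 73 94 123 157; ≤10: 1 1 2 3 5 7 11 15 22 30 42 55 75 97 128 164. r_10(15) = 164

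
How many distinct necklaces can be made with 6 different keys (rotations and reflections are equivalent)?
(6-1)!/2 = 120/2 = 60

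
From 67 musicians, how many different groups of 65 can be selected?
C(67,65) = 67!/(65!×2!) = 2211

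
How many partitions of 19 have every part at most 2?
Let r_j(i) = number of partitions of i into parts ≤ j, for i = 0..19. r_1(i) = 1 for all i; r_j(i) = r_{j-1}(i) + r_j(i-j). Rows j = 2..2: ≤2: 1 1 2 2 3 3 4 4 5 5 6 6 7 7 8 8 9 9 10 10. r_2(19) = 10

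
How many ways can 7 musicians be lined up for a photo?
7! = 5040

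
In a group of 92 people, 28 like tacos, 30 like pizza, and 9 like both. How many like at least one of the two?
|A∪B| = |A| + |B| - |A∩B| = 28 + 30 - 9 = 49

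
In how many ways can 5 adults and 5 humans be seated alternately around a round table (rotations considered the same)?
Fix one of the adults: (5-1)! ways for the remaining adults, × 5! ways for the humans = 24 × 120 = 2880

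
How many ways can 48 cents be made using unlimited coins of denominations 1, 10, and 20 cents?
Coefficient of x^48 in 1/(1-x^1) · 1/(1-x^10) · 1/(1-x^20). Case on j = number of 20-cent coins (j = 0..2); remainder r = 48 - 20j is made from {1,10} in ⌊r/10⌋+1 ways. r = 48, 28, 8 → 5 + 3 + 1 = 9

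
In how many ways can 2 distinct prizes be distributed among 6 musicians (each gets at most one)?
P(6,2) = 6!/(6-2)! = 30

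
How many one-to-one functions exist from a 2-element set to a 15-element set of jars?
P(15,2) = 15!/(15-2)! = 210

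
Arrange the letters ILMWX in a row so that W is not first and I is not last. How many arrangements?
By inclusion-exclusion: 5! - 2×(5-1)! + (5-2)! = 120 - 48 + 6 = 78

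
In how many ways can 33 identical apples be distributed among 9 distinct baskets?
C(33+9-1, 9-1) = C(41, 8) = 95548245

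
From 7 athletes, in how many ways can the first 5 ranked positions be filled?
P(7,5) = 7!/(7-5)! = 2520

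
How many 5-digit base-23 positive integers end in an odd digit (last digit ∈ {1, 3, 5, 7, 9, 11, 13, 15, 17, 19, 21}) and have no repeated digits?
Last∈{1,3,5,7,9,11,13,15,17,19,21}. Last=0: 0. Last nonzero: 11×21×P(21,3) = 1843380. Total = 1843380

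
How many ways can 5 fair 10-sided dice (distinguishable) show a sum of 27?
Coefficient of x^27 in (x + x² + ... + x^10)^5. By inclusion-exclusion on dice exceeding 10: Σ_j (-1)^j C(5,j)·C(27-1-10j, 4) = C(5,0)·C(26,4) - C(5,1)·C(16,4) + C(5,2)·C(6,4) = 1·14950 - 5·1820 + 10·15 = 6000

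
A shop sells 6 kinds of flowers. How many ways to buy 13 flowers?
C(13+6-1, 6-1) = C(18, 5) = 8568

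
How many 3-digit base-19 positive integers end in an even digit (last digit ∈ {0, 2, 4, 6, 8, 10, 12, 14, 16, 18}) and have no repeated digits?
Last∈{0,2,4,6,8,10,12,14,16,18}. Last=0: 306. Last nonzero: 9×17×P(17,1) = 2601. Total = 2907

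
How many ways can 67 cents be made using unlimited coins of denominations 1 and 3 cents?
Coefficient of x^67 in 1/(1-x^1) · 1/(1-x^3). Use j coins of 3 for j = 0..⌊67/3⌋ = 22, the rest in 1s: 22 + 1 = 23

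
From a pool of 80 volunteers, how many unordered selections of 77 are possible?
C(80,77) = 80!/(77!×3!) = 82160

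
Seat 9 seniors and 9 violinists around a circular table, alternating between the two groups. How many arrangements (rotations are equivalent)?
Fix one of the seniors: (9-1)! ways for the remaining seniors, × 9! ways for the violinists = 40320 × 362880 = 14631321600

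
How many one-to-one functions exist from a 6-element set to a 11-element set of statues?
P(11,6) = 11!/(11-6)! = 332640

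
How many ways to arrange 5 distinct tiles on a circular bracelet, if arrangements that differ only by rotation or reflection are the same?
(5-1)!/2 = 24/2 = 12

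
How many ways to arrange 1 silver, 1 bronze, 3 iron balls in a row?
5! / (1! × 1! × 3!) = 20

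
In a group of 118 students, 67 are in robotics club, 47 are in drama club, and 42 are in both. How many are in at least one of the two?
|A∪B| = |A| + |B| - |A∩B| = 67 + 47 - 42 = 72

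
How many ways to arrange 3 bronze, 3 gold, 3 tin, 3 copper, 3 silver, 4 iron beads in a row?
19! / (3! × 3! × 3! × 3! × 3! × 4!) = 651819168000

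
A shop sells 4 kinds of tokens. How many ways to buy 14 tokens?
C(14+4-1, 4-1) = C(17, 3) = 680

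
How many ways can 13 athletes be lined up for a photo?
13! = 6227020800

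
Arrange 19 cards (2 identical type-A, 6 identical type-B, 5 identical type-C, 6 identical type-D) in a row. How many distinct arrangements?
19! / (2! × 6! × 5! × 6!) = 977728752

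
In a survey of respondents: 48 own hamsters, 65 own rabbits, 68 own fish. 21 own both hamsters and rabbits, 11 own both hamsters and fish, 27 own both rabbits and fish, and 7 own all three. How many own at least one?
|A∪B∪C| = 48+65+68-21-11-27+7 = 129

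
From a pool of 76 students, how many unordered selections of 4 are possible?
C(76,4) = 76!/(4!×72!) = 1282975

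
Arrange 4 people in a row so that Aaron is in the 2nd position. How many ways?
Fix one position: (4-1)! = 6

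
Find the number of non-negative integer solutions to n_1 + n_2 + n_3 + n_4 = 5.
C(5+4-1, 4-1) = C(8, 3) = 56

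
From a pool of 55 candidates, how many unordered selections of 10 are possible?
C(55,10) = 55!/(10!×45!) = 29248649430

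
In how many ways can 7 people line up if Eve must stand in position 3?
Fix one position: (7-1)! = 720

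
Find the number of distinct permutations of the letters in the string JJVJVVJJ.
8! / (3! × 5!) = 56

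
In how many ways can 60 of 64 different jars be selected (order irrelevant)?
C(64,60) = 64!/(60!×4!) = 635376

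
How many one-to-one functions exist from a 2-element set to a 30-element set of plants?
P(30,2) = 30!/(30-2)! = 870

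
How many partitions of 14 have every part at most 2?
Let r_j(i) = number of partitions of i into parts ≤ j, for i = 0..14. r_1(i) = 1 for all i; r_j(i) = r_{j-1}(i) + r_j(i-j). Rows j = 2..2: ≤2: 1 1 2 2 3 3 4 4 5 5 6 6 7 7 8. r_2(14) = 8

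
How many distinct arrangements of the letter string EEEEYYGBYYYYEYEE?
16! / (7! × 1! × 7! × 1!) = 823680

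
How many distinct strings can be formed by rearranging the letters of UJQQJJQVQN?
10! / (1! × 1! × 3! × 1! × 4!) = 25200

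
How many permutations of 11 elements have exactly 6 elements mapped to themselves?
Choose the 6 fixed points C(11,6) = 462, derange the rest: !5 = Σ_{j=0}^{5} (-1)^j·5!/j! = 120 - 120 + 60 - 20 + 5 - 1 = 44. Product = 462 × 44 = 20328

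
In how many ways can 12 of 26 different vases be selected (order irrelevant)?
C(26,12) = 26!/(12!×14!) = 9657700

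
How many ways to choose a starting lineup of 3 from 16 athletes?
C(16,3) = 16!/(3!×13!) = 560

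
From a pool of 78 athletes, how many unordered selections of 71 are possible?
C(78,71) = 78!/(71!×7!) = 2641902120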